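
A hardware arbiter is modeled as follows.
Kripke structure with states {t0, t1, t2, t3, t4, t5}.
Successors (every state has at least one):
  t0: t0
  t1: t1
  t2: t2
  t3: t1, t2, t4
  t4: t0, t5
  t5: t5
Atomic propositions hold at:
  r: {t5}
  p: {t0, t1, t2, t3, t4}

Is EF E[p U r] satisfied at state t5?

E[p U r]: least fixpoint, start Z0 = Sat(r) = {t5}, add states in Sat(p) with some successor in Z. Z1 = {t4, t5}; Z2 = {t3, t4, t5}; fixed.
Sat(E[p U r]) = {t3, t4, t5}
EF E[p U r]: least fixpoint, start Z0 = {t3, t4, t5}, add states with some successor in Z. Already a fixed point.
Sat(EF E[p U r]) = {t3, t4, t5}
t5 ∈ Sat(EF E[p U r]) = {t3, t4, t5}, so the formula holds at t5.

Yes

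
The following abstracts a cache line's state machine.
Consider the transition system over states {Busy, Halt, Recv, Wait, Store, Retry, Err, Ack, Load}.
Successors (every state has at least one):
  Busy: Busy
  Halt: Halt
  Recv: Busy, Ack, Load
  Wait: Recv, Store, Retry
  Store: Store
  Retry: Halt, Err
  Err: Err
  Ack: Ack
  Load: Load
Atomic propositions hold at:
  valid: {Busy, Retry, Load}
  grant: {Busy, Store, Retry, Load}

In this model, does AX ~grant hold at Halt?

Yes

Sat(~grant) = {Halt, Recv, Wait, Err, Ack}
Sat(AX ~grant) = {s : every successor in {Halt, Recv, Wait, Err, Ack}} = {Halt, Retry, Err, Ack}
Halt ∈ Sat(AX ~grant) = {Halt, Retry, Err, Ack}, so the formula holds at Halt.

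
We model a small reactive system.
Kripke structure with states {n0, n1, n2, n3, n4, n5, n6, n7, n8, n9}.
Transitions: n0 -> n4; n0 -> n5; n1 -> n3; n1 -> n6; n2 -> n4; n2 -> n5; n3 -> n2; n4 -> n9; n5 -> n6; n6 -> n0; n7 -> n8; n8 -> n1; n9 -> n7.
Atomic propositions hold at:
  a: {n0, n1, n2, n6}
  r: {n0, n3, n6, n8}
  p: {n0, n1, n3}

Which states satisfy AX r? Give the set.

{n1, n5, n6, n7}

Sat(AX r) = {s : every successor in {n0, n3, n6, n8}} = {n1, n5, n6, n7}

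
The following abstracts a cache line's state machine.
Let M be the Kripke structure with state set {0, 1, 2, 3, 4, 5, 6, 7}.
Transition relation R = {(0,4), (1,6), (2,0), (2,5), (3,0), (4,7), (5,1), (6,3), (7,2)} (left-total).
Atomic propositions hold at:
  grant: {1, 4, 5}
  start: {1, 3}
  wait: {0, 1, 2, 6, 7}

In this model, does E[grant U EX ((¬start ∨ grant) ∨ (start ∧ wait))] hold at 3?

Yes

Sat(¬start) = {0, 2, 4, 5, 6, 7}
Sat(¬start ∨ grant) = {0, 1, 2, 4, 5, 6, 7}
Sat(start ∧ wait) = {1}
Sat((¬start ∨ grant) ∨ (start ∧ wait)) = {0, 1, 2, 4, 5, 6, 7}
Sat(EX ((¬start ∨ grant) ∨ (start ∧ wait))) = {s : some successor in {0, 1, 2, 4, 5, 6, 7}} = {0, 1, 2, 3, 4, 5, 7}
E[grant U EX ((¬start ∨ grant) ∨ (start ∧ wait))]: least fixpoint, start Z0 = Sat(EX ((¬start ∨ grant) ∨ (start ∧ wait))) = {0, 1, 2, 3, 4, 5, 7}, add states in Sat(grant) with some successor in Z. Already a fixed point.
Sat(E[grant U EX ((¬start ∨ grant) ∨ (start ∧ wait))]) = {0, 1, 2, 3, 4, 5, 7}
3 ∈ Sat(E[grant U EX ((¬start ∨ grant) ∨ (start ∧ wait))]) = {0, 1, 2, 3, 4, 5, 7}, so the formula holds at 3.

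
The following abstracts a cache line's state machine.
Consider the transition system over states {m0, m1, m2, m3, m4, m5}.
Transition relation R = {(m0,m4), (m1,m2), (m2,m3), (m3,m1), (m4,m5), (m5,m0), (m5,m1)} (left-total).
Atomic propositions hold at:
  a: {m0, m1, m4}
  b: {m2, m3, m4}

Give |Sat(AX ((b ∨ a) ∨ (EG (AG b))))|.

5

Sat(b ∨ a) = {m0, m1, m2, m3, m4}
AG b: greatest fixpoint, start Z0 = {m2, m3, m4}, keep only states in Sat with every successor in Z. Z1 = {m2}; Z2 = ∅; fixed.
Sat(AG b) = ∅
EG (AG b): greatest fixpoint, start Z0 = ∅, keep only states in Sat with some successor in Z. Already a fixed point.
Sat(EG (AG b)) = ∅
Sat((b ∨ a) ∨ (EG (AG b))) = {m0, m1, m2, m3, m4}
Sat(AX ((b ∨ a) ∨ (EG (AG b)))) = {s : every successor in {m0, m1, m2, m3, m4}} = {m0, m1, m2, m3, m5}
|Sat(AX ((b ∨ a) ∨ (EG (AG b))))| = |{m0, m1, m2, m3, m5}| = 5.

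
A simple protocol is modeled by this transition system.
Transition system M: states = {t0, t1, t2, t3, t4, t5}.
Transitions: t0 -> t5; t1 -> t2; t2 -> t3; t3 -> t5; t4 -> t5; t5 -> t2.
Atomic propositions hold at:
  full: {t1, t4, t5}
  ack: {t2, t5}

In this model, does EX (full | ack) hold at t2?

Sat(full | ack) = {t1, t2, t4, t5}
Sat(EX (full | ack)) = {s : some successor in {t1, t2, t4, t5}} = {t0, t1, t3, t4, t5}
t2 ∉ Sat(EX (full | ack)) = {t0, t1, t3, t4, t5}, so the formula does not hold at t2.

No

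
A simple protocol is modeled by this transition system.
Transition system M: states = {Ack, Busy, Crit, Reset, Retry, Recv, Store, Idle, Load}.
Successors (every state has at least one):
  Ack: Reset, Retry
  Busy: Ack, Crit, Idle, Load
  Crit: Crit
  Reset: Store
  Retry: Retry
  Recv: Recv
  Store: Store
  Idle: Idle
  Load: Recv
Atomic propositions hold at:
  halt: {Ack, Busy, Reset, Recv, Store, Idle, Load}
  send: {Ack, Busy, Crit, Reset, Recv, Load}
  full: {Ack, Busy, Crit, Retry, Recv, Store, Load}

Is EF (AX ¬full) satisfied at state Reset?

Sat(¬full) = {Reset, Idle}
Sat(AX ¬full) = {s : every successor in {Reset, Idle}} = {Idle}
EF (AX ¬full): least fixpoint, start Z0 = {Idle}, add states with some successor in Z. Z1 = {Busy, Idle}; fixed.
Sat(EF (AX ¬full)) = {Busy, Idle}
Reset ∉ Sat(EF (AX ¬full)) = {Busy, Idle}, so the formula does not hold at Reset.

No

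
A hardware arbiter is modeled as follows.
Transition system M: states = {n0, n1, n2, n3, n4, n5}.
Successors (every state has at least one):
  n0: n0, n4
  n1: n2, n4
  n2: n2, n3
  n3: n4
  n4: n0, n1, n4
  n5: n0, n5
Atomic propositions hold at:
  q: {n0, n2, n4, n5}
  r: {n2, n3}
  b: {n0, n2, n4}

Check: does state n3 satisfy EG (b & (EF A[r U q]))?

No

A[r U q]: least fixpoint, start Z0 = Sat(q) = {n0, n2, n4, n5}, add states in Sat(r) with every successor in Z. Z1 = {n0, n2, n3, n4, n5}; fixed.
Sat(A[r U q]) = {n0, n2, n3, n4, n5}
EF A[r U q]: least fixpoint, start Z0 = {n0, n2, n3, n4, n5}, add states with some successor in Z. Z1 = {n0, n1, n2, n3, n4, n5}; fixed.
Sat(EF A[r U q]) = {n0, n1, n2, n3, n4, n5}
Sat(b & (EF A[r U q])) = {n0, n2, n4}
EG (b & (EF A[r U q])): greatest fixpoint, start Z0 = {n0, n2, n4}, keep only states in Sat with some successor in Z. Already a fixed point.
Sat(EG (b & (EF A[r U q]))) = {n0, n2, n4}
n3 ∉ Sat(EG (b & (EF A[r U q]))) = {n0, n2, n4}, so the formula does not hold at n3.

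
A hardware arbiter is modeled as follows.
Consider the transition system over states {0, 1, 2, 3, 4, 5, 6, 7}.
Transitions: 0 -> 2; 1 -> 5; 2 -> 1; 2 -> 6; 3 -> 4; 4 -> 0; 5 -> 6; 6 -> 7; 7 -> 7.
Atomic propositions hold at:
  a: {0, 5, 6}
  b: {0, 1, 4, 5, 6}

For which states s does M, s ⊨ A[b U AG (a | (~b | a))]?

{1, 5, 6, 7}

Sat(~b) = {2, 3, 7}
Sat(~b | a) = {0, 2, 3, 5, 6, 7}
Sat(a | (~b | a)) = {0, 2, 3, 5, 6, 7}
AG (a | (~b | a)): greatest fixpoint, start Z0 = {0, 2, 3, 5, 6, 7}, keep only states in Sat with every successor in Z. Z1 = {0, 5, 6, 7}; Z2 = {5, 6, 7}; fixed.
Sat(AG (a | (~b | a))) = {5, 6, 7}
A[b U AG (a | (~b | a))]: least fixpoint, start Z0 = Sat(AG (a | (~b | a))) = {5, 6, 7}, add states in Sat(b) with every successor in Z. Z1 = {1, 5, 6, 7}; fixed.
Sat(A[b U AG (a | (~b | a))]) = {1, 5, 6, 7}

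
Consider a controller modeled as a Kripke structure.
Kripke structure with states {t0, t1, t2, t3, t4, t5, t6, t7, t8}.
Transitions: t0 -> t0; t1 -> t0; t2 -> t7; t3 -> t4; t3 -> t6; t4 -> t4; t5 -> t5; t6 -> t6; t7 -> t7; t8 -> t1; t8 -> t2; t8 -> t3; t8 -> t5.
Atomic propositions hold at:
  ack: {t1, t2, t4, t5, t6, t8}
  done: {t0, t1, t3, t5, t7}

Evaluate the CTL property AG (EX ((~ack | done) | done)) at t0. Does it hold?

Yes

Sat(~ack) = {t0, t3, t7}
Sat(~ack | done) = {t0, t1, t3, t5, t7}
Sat((~ack | done) | done) = {t0, t1, t3, t5, t7}
Sat(EX ((~ack | done) | done)) = {s : some successor in {t0, t1, t3, t5, t7}} = {t0, t1, t2, t5, t7, t8}
AG (EX ((~ack | done) | done)): greatest fixpoint, start Z0 = {t0, t1, t2, t5, t7, t8}, keep only states in Sat with every successor in Z. Z1 = {t0, t1, t2, t5, t7}; fixed.
Sat(AG (EX ((~ack | done) | done))) = {t0, t1, t2, t5, t7}
t0 ∈ Sat(AG (EX ((~ack | done) | done))) = {t0, t1, t2, t5, t7}, so the formula holds at t0.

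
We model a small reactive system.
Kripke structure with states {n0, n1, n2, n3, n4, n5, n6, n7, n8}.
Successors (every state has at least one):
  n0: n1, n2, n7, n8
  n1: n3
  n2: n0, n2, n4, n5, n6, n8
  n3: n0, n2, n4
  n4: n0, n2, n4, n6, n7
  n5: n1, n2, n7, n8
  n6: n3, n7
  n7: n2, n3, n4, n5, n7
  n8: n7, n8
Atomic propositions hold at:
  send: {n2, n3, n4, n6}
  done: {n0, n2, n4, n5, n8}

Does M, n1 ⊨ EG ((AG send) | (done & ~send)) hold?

No

AG send: greatest fixpoint, start Z0 = {n2, n3, n4, n6}, keep only states in Sat with every successor in Z. Z1 = ∅; fixed.
Sat(AG send) = ∅
Sat(~send) = {n0, n1, n5, n7, n8}
Sat(done & ~send) = {n0, n5, n8}
Sat((AG send) | (done & ~send)) = {n0, n5, n8}
EG ((AG send) | (done & ~send)): greatest fixpoint, start Z0 = {n0, n5, n8}, keep only states in Sat with some successor in Z. Already a fixed point.
Sat(EG ((AG send) | (done & ~send))) = {n0, n5, n8}
n1 ∉ Sat(EG ((AG send) | (done & ~send))) = {n0, n5, n8}, so the formula does not hold at n1.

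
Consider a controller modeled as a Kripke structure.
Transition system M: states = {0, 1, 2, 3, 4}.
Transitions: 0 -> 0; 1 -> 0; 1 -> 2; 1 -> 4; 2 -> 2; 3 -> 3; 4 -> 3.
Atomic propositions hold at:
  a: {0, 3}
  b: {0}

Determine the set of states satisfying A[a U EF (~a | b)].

{0, 1, 2, 4}

Sat(~a) = {1, 2, 4}
Sat(~a | b) = {0, 1, 2, 4}
EF (~a | b): least fixpoint, start Z0 = {0, 1, 2, 4}, add states with some successor in Z. Already a fixed point.
Sat(EF (~a | b)) = {0, 1, 2, 4}
A[a U EF (~a | b)]: least fixpoint, start Z0 = Sat(EF (~a | b)) = {0, 1, 2, 4}, add states in Sat(a) with every successor in Z. Already a fixed point.
Sat(A[a U EF (~a | b)]) = {0, 1, 2, 4}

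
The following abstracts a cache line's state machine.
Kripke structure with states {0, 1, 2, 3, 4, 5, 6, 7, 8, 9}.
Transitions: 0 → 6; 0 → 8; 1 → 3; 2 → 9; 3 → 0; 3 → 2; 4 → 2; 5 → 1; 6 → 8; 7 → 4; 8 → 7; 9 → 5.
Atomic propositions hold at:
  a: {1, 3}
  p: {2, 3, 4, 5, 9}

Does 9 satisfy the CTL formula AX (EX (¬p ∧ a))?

Sat(¬p) = {0, 1, 6, 7, 8}
Sat(¬p ∧ a) = {1}
Sat(EX (¬p ∧ a)) = {s : some successor in {1}} = {5}
Sat(AX (EX (¬p ∧ a))) = {s : every successor in {5}} = {9}
9 ∈ Sat(AX (EX (¬p ∧ a))) = {9}, so the formula holds at 9.

Yes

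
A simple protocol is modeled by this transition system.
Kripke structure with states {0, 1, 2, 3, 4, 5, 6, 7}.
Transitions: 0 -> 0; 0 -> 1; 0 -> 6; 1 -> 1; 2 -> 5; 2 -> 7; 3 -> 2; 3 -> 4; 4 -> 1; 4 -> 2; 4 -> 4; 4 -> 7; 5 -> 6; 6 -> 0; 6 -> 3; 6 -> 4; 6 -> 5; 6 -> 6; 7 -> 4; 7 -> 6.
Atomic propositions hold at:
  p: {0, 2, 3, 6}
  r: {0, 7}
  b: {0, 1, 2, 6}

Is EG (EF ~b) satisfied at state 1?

No

Sat(~b) = {3, 4, 5, 7}
EF ~b: least fixpoint, start Z0 = {3, 4, 5, 7}, add states with some successor in Z. Z1 = {2, 3, 4, 5, 6, 7}; Z2 = {0, 2, 3, 4, 5, 6, 7}; fixed.
Sat(EF ~b) = {0, 2, 3, 4, 5, 6, 7}
EG (EF ~b): greatest fixpoint, start Z0 = {0, 2, 3, 4, 5, 6, 7}, keep only states in Sat with some successor in Z. Already a fixed point.
Sat(EG (EF ~b)) = {0, 2, 3, 4, 5, 6, 7}
1 ∉ Sat(EG (EF ~b)) = {0, 2, 3, 4, 5, 6, 7}, so the formula does not hold at 1.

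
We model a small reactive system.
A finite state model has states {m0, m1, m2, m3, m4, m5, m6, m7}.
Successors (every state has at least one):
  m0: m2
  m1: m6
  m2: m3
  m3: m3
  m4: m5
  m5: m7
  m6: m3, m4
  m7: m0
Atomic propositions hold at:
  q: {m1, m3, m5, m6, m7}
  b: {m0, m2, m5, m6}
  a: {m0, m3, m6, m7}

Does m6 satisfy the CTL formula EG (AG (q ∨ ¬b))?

Sat(¬b) = {m1, m3, m4, m7}
Sat(q ∨ ¬b) = {m1, m3, m4, m5, m6, m7}
AG (q ∨ ¬b): greatest fixpoint, start Z0 = {m1, m3, m4, m5, m6, m7}, keep only states in Sat with every successor in Z. Z1 = {m1, m3, m4, m5, m6}; Z2 = {m1, m3, m4, m6}; Z3 = {m1, m3, m6}; Z4 = {m1, m3}; Z5 = {m3}; fixed.
Sat(AG (q ∨ ¬b)) = {m3}
EG (AG (q ∨ ¬b)): greatest fixpoint, start Z0 = {m3}, keep only states in Sat with some successor in Z. Already a fixed point.
Sat(EG (AG (q ∨ ¬b))) = {m3}
m6 ∉ Sat(EG (AG (q ∨ ¬b))) = {m3}, so the formula does not hold at m6.

No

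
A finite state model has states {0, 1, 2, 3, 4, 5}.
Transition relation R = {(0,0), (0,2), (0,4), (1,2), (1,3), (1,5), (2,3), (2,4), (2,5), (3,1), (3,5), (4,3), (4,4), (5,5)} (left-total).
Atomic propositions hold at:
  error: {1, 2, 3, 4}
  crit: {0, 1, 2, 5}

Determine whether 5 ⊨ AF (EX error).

No

Sat(EX error) = {s : some successor in {1, 2, 3, 4}} = {0, 1, 2, 3, 4}
AF (EX error): least fixpoint, start Z0 = {0, 1, 2, 3, 4}, add states with every successor in Z. Already a fixed point.
Sat(AF (EX error)) = {0, 1, 2, 3, 4}
5 ∉ Sat(AF (EX error)) = {0, 1, 2, 3, 4}, so the formula does not hold at 5.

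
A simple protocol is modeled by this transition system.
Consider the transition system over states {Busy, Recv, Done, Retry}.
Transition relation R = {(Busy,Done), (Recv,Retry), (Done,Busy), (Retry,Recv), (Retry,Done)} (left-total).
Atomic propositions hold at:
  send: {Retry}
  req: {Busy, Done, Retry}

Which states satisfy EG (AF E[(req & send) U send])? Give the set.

{Recv, Retry}

Sat(req & send) = {Retry}
E[(req & send) U send]: least fixpoint, start Z0 = Sat(send) = {Retry}, add states in Sat(req & send) with some successor in Z. Already a fixed point.
Sat(E[(req & send) U send]) = {Retry}
AF E[(req & send) U send]: least fixpoint, start Z0 = {Retry}, add states with every successor in Z. Z1 = {Recv, Retry}; fixed.
Sat(AF E[(req & send) U send]) = {Recv, Retry}
EG (AF E[(req & send) U send]): greatest fixpoint, start Z0 = {Recv, Retry}, keep only states in Sat with some successor in Z. Already a fixed point.
Sat(EG (AF E[(req & send) U send])) = {Recv, Retry}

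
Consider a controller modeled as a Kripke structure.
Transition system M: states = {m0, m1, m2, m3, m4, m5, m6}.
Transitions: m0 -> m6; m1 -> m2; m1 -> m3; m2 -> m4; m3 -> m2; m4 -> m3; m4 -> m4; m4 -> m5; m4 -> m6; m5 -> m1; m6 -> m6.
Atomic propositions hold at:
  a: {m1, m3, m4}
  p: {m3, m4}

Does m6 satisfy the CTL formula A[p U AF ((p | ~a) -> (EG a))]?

No

Sat(~a) = {m0, m2, m5, m6}
Sat(p | ~a) = {m0, m2, m3, m4, m5, m6}
EG a: greatest fixpoint, start Z0 = {m1, m3, m4}, keep only states in Sat with some successor in Z. Z1 = {m1, m4}; Z2 = {m4}; fixed.
Sat(EG a) = {m4}
Sat((p | ~a) -> (EG a)) = {m1, m4}
AF ((p | ~a) -> (EG a)): least fixpoint, start Z0 = {m1, m4}, add states with every successor in Z. Z1 = {m1, m2, m4, m5}; Z2 = {m1, m2, m3, m4, m5}; fixed.
Sat(AF ((p | ~a) -> (EG a))) = {m1, m2, m3, m4, m5}
A[p U AF ((p | ~a) -> (EG a))]: least fixpoint, start Z0 = Sat(AF ((p | ~a) -> (EG a))) = {m1, m2, m3, m4, m5}, add states in Sat(p) with every successor in Z. Already a fixed point.
Sat(A[p U AF ((p | ~a) -> (EG a))]) = {m1, m2, m3, m4, m5}
m6 ∉ Sat(A[p U AF ((p | ~a) -> (EG a))]) = {m1, m2, m3, m4, m5}, so the formula does not hold at m6.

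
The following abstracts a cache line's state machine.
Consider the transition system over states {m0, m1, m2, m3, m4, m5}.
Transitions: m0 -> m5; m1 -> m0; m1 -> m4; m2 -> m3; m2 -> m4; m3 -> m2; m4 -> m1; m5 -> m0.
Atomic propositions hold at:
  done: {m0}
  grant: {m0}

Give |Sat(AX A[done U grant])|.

A[done U grant]: least fixpoint, start Z0 = Sat(grant) = {m0}, add states in Sat(done) with every successor in Z. Already a fixed point.
Sat(A[done U grant]) = {m0}
Sat(AX A[done U grant]) = {s : every successor in {m0}} = {m5}
|Sat(AX A[done U grant])| = |{m5}| = 1.

1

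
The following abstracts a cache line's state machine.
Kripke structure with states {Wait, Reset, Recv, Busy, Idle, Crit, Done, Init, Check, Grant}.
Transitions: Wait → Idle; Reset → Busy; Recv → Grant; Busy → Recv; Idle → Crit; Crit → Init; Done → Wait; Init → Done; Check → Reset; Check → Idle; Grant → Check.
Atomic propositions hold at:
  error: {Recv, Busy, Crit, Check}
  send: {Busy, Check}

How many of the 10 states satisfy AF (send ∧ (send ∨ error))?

5

Sat(send ∨ error) = {Recv, Busy, Crit, Check}
Sat(send ∧ (send ∨ error)) = {Busy, Check}
AF (send ∧ (send ∨ error)): least fixpoint, start Z0 = {Busy, Check}, add states with every successor in Z. Z1 = {Reset, Busy, Check, Grant}; Z2 = {Reset, Recv, Busy, Check, Grant}; fixed.
Sat(AF (send ∧ (send ∨ error))) = {Reset, Recv, Busy, Check, Grant}
|Sat(AF (send ∧ (send ∨ error)))| = |{Reset, Recv, Busy, Check, Grant}| = 5.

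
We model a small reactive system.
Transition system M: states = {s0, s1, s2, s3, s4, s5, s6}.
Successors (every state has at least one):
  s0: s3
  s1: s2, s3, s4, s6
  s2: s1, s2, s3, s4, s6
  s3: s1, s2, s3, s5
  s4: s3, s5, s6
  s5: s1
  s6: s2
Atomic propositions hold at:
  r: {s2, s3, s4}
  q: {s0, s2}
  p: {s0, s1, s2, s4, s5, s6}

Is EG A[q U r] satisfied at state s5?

A[q U r]: least fixpoint, start Z0 = Sat(r) = {s2, s3, s4}, add states in Sat(q) with every successor in Z. Z1 = {s0, s2, s3, s4}; fixed.
Sat(A[q U r]) = {s0, s2, s3, s4}
EG A[q U r]: greatest fixpoint, start Z0 = {s0, s2, s3, s4}, keep only states in Sat with some successor in Z. Already a fixed point.
Sat(EG A[q U r]) = {s0, s2, s3, s4}
s5 ∉ Sat(EG A[q U r]) = {s0, s2, s3, s4}, so the formula does not hold at s5.

No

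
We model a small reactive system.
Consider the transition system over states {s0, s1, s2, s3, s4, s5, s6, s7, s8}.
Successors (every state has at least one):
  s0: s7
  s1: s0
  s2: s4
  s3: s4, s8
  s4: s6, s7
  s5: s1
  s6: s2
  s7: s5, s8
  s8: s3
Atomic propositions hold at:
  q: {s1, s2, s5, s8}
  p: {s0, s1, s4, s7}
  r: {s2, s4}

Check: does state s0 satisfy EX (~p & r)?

Sat(~p) = {s2, s3, s5, s6, s8}
Sat(~p & r) = {s2}
Sat(EX (~p & r)) = {s : some successor in {s2}} = {s6}
s0 ∉ Sat(EX (~p & r)) = {s6}, so the formula does not hold at s0.

No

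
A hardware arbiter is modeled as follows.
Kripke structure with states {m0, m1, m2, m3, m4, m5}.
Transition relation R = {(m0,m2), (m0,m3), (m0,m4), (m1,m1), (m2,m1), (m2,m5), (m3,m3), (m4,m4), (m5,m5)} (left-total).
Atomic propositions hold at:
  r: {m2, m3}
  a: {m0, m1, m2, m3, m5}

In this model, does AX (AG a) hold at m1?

AG a: greatest fixpoint, start Z0 = {m0, m1, m2, m3, m5}, keep only states in Sat with every successor in Z. Z1 = {m1, m2, m3, m5}; fixed.
Sat(AG a) = {m1, m2, m3, m5}
Sat(AX (AG a)) = {s : every successor in {m1, m2, m3, m5}} = {m1, m2, m3, m5}
m1 ∈ Sat(AX (AG a)) = {m1, m2, m3, m5}, so the formula holds at m1.

Yes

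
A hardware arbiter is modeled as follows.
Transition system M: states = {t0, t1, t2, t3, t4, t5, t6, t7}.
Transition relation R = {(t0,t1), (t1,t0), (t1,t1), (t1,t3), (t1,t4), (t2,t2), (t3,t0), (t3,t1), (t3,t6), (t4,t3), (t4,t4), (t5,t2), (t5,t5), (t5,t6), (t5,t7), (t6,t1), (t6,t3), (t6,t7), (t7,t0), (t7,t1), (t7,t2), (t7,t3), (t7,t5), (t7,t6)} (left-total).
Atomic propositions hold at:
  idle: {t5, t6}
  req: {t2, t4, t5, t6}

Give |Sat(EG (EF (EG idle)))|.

7

EG idle: greatest fixpoint, start Z0 = {t5, t6}, keep only states in Sat with some successor in Z. Z1 = {t5}; fixed.
Sat(EG idle) = {t5}
EF (EG idle): least fixpoint, start Z0 = {t5}, add states with some successor in Z. Z1 = {t5, t7}; Z2 = {t5, t6, t7}; Z3 = {t3, t5, t6, t7}; Z4 = {t1, t3, t4, t5, t6, t7}; Z5 = {t0, t1, t3, t4, t5, t6, t7}; fixed.
Sat(EF (EG idle)) = {t0, t1, t3, t4, t5, t6, t7}
EG (EF (EG idle)): greatest fixpoint, start Z0 = {t0, t1, t3, t4, t5, t6, t7}, keep only states in Sat with some successor in Z. Already a fixed point.
Sat(EG (EF (EG idle))) = {t0, t1, t3, t4, t5, t6, t7}
|Sat(EG (EF (EG idle)))| = |{t0, t1, t3, t4, t5, t6, t7}| = 7.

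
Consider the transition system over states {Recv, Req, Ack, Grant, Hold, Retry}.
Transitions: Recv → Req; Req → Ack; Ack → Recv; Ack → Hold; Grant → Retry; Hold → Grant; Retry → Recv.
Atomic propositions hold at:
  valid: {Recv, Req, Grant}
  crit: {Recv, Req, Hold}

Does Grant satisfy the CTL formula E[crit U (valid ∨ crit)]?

Yes

Sat(valid ∨ crit) = {Recv, Req, Grant, Hold}
E[crit U (valid ∨ crit)]: least fixpoint, start Z0 = Sat((valid ∨ crit)) = {Recv, Req, Grant, Hold}, add states in Sat(crit) with some successor in Z. Already a fixed point.
Sat(E[crit U (valid ∨ crit)]) = {Recv, Req, Grant, Hold}
Grant ∈ Sat(E[crit U (valid ∨ crit)]) = {Recv, Req, Grant, Hold}, so the formula holds at Grant.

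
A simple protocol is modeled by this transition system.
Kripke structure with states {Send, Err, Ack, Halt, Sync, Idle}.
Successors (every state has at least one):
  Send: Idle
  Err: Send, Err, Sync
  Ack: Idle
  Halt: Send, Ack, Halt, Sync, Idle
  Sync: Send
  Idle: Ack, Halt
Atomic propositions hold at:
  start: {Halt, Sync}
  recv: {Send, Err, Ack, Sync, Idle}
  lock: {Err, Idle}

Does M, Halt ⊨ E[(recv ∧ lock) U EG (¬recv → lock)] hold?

No

Sat(recv ∧ lock) = {Err, Idle}
Sat(¬recv) = {Halt}
Sat(¬recv → lock) = {Send, Err, Ack, Sync, Idle}
EG (¬recv → lock): greatest fixpoint, start Z0 = {Send, Err, Ack, Sync, Idle}, keep only states in Sat with some successor in Z. Already a fixed point.
Sat(EG (¬recv → lock)) = {Send, Err, Ack, Sync, Idle}
E[(recv ∧ lock) U EG (¬recv → lock)]: least fixpoint, start Z0 = Sat(EG (¬recv → lock)) = {Send, Err, Ack, Sync, Idle}, add states in Sat(recv ∧ lock) with some successor in Z. Already a fixed point.
Sat(E[(recv ∧ lock) U EG (¬recv → lock)]) = {Send, Err, Ack, Sync, Idle}
Halt ∉ Sat(E[(recv ∧ lock) U EG (¬recv → lock)]) = {Send, Err, Ack, Sync, Idle}, so the formula does not hold at Halt.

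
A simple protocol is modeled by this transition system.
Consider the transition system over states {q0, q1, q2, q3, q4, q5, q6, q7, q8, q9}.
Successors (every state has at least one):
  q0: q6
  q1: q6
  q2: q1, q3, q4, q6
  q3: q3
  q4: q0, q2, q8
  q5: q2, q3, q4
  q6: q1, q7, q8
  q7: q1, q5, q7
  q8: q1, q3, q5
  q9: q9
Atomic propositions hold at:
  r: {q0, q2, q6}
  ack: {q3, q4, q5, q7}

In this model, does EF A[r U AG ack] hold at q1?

AG ack: greatest fixpoint, start Z0 = {q3, q4, q5, q7}, keep only states in Sat with every successor in Z. Z1 = {q3}; fixed.
Sat(AG ack) = {q3}
A[r U AG ack]: least fixpoint, start Z0 = Sat(AG ack) = {q3}, add states in Sat(r) with every successor in Z. Already a fixed point.
Sat(A[r U AG ack]) = {q3}
EF A[r U AG ack]: least fixpoint, start Z0 = {q3}, add states with some successor in Z. Z1 = {q2, q3, q5, q8}; Z2 = {q2, q3, q4, q5, q6, q7, q8}; Z3 = {q0, q1, q2, q3, q4, q5, q6, q7, q8}; fixed.
Sat(EF A[r U AG ack]) = {q0, q1, q2, q3, q4, q5, q6, q7, q8}
q1 ∈ Sat(EF A[r U AG ack]) = {q0, q1, q2, q3, q4, q5, q6, q7, q8}, so the formula holds at q1.

Yes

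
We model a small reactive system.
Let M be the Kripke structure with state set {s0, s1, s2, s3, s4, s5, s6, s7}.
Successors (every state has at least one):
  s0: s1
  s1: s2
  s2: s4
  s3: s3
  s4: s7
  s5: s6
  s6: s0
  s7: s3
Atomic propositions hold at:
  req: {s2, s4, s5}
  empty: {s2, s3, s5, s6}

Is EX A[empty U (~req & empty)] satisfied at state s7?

Sat(~req) = {s0, s1, s3, s6, s7}
Sat(~req & empty) = {s3, s6}
A[empty U (~req & empty)]: least fixpoint, start Z0 = Sat((~req & empty)) = {s3, s6}, add states in Sat(empty) with every successor in Z. Z1 = {s3, s5, s6}; fixed.
Sat(A[empty U (~req & empty)]) = {s3, s5, s6}
Sat(EX A[empty U (~req & empty)]) = {s : some successor in {s3, s5, s6}} = {s3, s5, s7}
s7 ∈ Sat(EX A[empty U (~req & empty)]) = {s3, s5, s7}, so the formula holds at s7.

Yes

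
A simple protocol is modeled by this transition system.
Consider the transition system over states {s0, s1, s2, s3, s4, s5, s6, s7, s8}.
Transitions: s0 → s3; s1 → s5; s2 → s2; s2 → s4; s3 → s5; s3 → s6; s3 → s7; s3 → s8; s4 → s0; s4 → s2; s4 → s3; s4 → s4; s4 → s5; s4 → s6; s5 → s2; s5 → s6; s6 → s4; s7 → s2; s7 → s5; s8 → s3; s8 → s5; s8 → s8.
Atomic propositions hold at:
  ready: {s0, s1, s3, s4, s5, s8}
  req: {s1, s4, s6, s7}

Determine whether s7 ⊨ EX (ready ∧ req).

No

Sat(ready ∧ req) = {s1, s4}
Sat(EX (ready ∧ req)) = {s : some successor in {s1, s4}} = {s2, s4, s6}
s7 ∉ Sat(EX (ready ∧ req)) = {s2, s4, s6}, so the formula does not hold at s7.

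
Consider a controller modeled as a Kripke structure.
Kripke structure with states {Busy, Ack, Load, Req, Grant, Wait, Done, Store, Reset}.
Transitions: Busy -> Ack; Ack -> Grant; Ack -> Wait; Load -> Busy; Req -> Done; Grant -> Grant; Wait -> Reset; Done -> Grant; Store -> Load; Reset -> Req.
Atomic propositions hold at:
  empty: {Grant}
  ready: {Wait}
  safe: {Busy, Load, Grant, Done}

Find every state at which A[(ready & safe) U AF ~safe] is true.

{Busy, Ack, Load, Req, Wait, Store, Reset}

Sat(ready & safe) = ∅
Sat(~safe) = {Ack, Req, Wait, Store, Reset}
AF ~safe: least fixpoint, start Z0 = {Ack, Req, Wait, Store, Reset}, add states with every successor in Z. Z1 = {Busy, Ack, Req, Wait, Store, Reset}; Z2 = {Busy, Ack, Load, Req, Wait, Store, Reset}; fixed.
Sat(AF ~safe) = {Busy, Ack, Load, Req, Wait, Store, Reset}
A[(ready & safe) U AF ~safe]: least fixpoint, start Z0 = Sat(AF ~safe) = {Busy, Ack, Load, Req, Wait, Store, Reset}, add states in Sat(ready & safe) with every successor in Z. Already a fixed point.
Sat(A[(ready & safe) U AF ~safe]) = {Busy, Ack, Load, Req, Wait, Store, Reset}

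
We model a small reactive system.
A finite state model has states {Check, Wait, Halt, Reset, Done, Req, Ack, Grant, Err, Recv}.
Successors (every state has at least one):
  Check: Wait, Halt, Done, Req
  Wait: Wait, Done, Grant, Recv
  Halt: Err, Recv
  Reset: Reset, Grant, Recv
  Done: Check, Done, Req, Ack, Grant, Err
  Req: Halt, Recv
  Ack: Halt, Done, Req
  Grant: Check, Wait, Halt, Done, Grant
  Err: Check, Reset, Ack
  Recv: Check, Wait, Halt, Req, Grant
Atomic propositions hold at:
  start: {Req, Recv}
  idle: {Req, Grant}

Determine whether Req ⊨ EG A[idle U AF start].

Yes

AF start: least fixpoint, start Z0 = {Req, Recv}, add states with every successor in Z. Already a fixed point.
Sat(AF start) = {Req, Recv}
A[idle U AF start]: least fixpoint, start Z0 = Sat(AF start) = {Req, Recv}, add states in Sat(idle) with every successor in Z. Already a fixed point.
Sat(A[idle U AF start]) = {Req, Recv}
EG A[idle U AF start]: greatest fixpoint, start Z0 = {Req, Recv}, keep only states in Sat with some successor in Z. Already a fixed point.
Sat(EG A[idle U AF start]) = {Req, Recv}
Req ∈ Sat(EG A[idle U AF start]) = {Req, Recv}, so the formula holds at Req.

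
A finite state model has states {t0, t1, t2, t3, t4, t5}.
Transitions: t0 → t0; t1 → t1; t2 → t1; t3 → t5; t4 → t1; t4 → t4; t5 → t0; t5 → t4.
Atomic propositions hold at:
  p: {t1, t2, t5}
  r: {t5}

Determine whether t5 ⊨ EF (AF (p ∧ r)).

Sat(p ∧ r) = {t5}
AF (p ∧ r): least fixpoint, start Z0 = {t5}, add states with every successor in Z. Z1 = {t3, t5}; fixed.
Sat(AF (p ∧ r)) = {t3, t5}
EF (AF (p ∧ r)): least fixpoint, start Z0 = {t3, t5}, add states with some successor in Z. Already a fixed point.
Sat(EF (AF (p ∧ r))) = {t3, t5}
t5 ∈ Sat(EF (AF (p ∧ r))) = {t3, t5}, so the formula holds at t5.

Yes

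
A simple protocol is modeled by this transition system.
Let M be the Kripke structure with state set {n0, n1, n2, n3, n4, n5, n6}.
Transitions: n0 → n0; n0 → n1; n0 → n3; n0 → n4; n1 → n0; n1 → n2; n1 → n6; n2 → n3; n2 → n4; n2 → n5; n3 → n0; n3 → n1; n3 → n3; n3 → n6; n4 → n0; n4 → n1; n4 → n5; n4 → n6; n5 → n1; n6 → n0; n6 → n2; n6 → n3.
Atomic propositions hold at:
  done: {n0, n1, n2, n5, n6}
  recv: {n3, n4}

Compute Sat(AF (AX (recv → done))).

Sat(recv → done) = {n0, n1, n2, n5, n6}
Sat(AX (recv → done)) = {s : every successor in {n0, n1, n2, n5, n6}} = {n1, n4, n5}
AF (AX (recv → done)): least fixpoint, start Z0 = {n1, n4, n5}, add states with every successor in Z. Already a fixed point.
Sat(AF (AX (recv → done))) = {n1, n4, n5}

{n1, n4, n5}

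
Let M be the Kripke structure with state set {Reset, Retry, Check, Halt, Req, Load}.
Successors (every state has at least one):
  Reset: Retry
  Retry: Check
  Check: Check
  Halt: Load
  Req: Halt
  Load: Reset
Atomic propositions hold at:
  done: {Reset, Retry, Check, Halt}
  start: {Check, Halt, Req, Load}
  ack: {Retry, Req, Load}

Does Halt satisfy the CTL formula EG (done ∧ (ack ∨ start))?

No

Sat(ack ∨ start) = {Retry, Check, Halt, Req, Load}
Sat(done ∧ (ack ∨ start)) = {Retry, Check, Halt}
EG (done ∧ (ack ∨ start)): greatest fixpoint, start Z0 = {Retry, Check, Halt}, keep only states in Sat with some successor in Z. Z1 = {Retry, Check}; fixed.
Sat(EG (done ∧ (ack ∨ start))) = {Retry, Check}
Halt ∉ Sat(EG (done ∧ (ack ∨ start))) = {Retry, Check}, so the formula does not hold at Halt.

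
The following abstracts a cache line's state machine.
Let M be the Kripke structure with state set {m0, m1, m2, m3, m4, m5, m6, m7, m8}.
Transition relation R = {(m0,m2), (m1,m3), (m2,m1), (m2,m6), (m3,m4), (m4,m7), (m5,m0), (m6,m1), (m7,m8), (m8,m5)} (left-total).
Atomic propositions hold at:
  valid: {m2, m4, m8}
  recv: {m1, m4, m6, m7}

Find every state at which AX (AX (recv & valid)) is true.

Sat(recv & valid) = {m4}
Sat(AX (recv & valid)) = {s : every successor in {m4}} = {m3}
Sat(AX (AX (recv & valid))) = {s : every successor in {m3}} = {m1}

{m1}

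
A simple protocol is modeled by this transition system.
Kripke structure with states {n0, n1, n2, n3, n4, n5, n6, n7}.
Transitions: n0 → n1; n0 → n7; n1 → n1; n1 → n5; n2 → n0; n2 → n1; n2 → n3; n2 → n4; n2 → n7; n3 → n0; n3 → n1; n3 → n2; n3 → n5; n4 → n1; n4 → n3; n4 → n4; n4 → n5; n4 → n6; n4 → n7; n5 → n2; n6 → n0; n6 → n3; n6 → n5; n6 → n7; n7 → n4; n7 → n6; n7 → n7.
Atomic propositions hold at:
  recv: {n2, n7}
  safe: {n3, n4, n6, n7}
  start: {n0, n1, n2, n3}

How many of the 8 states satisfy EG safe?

EG safe: greatest fixpoint, start Z0 = {n3, n4, n6, n7}, keep only states in Sat with some successor in Z. Z1 = {n4, n6, n7}; fixed.
Sat(EG safe) = {n4, n6, n7}
|Sat(EG safe)| = |{n4, n6, n7}| = 3.

3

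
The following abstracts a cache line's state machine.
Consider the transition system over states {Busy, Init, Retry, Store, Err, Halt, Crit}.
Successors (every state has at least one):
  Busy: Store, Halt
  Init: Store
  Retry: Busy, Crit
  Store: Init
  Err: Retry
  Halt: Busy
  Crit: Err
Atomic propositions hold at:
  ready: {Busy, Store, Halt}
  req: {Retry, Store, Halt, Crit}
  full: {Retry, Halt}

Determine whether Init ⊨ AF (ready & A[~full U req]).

Sat(~full) = {Busy, Init, Store, Err, Crit}
A[~full U req]: least fixpoint, start Z0 = Sat(req) = {Retry, Store, Halt, Crit}, add states in Sat(~full) with every successor in Z. Z1 = {Busy, Init, Retry, Store, Err, Halt, Crit}; fixed.
Sat(A[~full U req]) = {Busy, Init, Retry, Store, Err, Halt, Crit}
Sat(ready & A[~full U req]) = {Busy, Store, Halt}
AF (ready & A[~full U req]): least fixpoint, start Z0 = {Busy, Store, Halt}, add states with every successor in Z. Z1 = {Busy, Init, Store, Halt}; fixed.
Sat(AF (ready & A[~full U req])) = {Busy, Init, Store, Halt}
Init ∈ Sat(AF (ready & A[~full U req])) = {Busy, Init, Store, Halt}, so the formula holds at Init.

Yes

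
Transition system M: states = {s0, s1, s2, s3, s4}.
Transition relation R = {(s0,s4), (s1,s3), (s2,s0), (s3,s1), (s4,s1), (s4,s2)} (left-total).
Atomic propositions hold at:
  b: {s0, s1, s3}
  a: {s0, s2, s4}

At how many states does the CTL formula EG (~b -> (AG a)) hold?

Sat(~b) = {s2, s4}
AG a: greatest fixpoint, start Z0 = {s0, s2, s4}, keep only states in Sat with every successor in Z. Z1 = {s0, s2}; Z2 = {s2}; Z3 = ∅; fixed.
Sat(AG a) = ∅
Sat(~b -> (AG a)) = {s0, s1, s3}
EG (~b -> (AG a)): greatest fixpoint, start Z0 = {s0, s1, s3}, keep only states in Sat with some successor in Z. Z1 = {s1, s3}; fixed.
Sat(EG (~b -> (AG a))) = {s1, s3}
|Sat(EG (~b -> (AG a)))| = |{s1, s3}| = 2.

2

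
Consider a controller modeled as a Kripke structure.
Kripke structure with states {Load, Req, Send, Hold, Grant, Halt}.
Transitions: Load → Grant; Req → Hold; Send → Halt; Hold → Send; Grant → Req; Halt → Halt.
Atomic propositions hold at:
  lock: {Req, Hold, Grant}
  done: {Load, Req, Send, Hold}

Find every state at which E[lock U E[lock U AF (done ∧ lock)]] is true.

Sat(done ∧ lock) = {Req, Hold}
AF (done ∧ lock): least fixpoint, start Z0 = {Req, Hold}, add states with every successor in Z. Z1 = {Req, Hold, Grant}; Z2 = {Load, Req, Hold, Grant}; fixed.
Sat(AF (done ∧ lock)) = {Load, Req, Hold, Grant}
E[lock U AF (done ∧ lock)]: least fixpoint, start Z0 = Sat(AF (done ∧ lock)) = {Load, Req, Hold, Grant}, add states in Sat(lock) with some successor in Z. Already a fixed point.
Sat(E[lock U AF (done ∧ lock)]) = {Load, Req, Hold, Grant}
E[lock U E[lock U AF (done ∧ lock)]]: least fixpoint, start Z0 = Sat(E[lock U AF (done ∧ lock)]) = {Load, Req, Hold, Grant}, add states in Sat(lock) with some successor in Z. Already a fixed point.
Sat(E[lock U E[lock U AF (done ∧ lock)]]) = {Load, Req, Hold, Grant}

{Load, Req, Hold, Grant}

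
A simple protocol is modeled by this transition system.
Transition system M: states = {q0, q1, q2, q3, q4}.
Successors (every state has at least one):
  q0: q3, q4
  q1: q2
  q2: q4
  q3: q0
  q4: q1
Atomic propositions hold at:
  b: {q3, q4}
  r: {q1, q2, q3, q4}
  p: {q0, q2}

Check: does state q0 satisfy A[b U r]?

A[b U r]: least fixpoint, start Z0 = Sat(r) = {q1, q2, q3, q4}, add states in Sat(b) with every successor in Z. Already a fixed point.
Sat(A[b U r]) = {q1, q2, q3, q4}
q0 ∉ Sat(A[b U r]) = {q1, q2, q3, q4}, so the formula does not hold at q0.

No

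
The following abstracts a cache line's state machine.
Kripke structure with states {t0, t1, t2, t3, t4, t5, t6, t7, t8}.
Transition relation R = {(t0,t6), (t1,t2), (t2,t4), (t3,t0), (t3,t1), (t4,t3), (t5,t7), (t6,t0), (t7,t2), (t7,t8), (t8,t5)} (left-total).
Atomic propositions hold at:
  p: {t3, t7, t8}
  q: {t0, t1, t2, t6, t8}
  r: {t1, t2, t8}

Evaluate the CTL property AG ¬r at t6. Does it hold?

Yes

Sat(¬r) = {t0, t3, t4, t5, t6, t7}
AG ¬r: greatest fixpoint, start Z0 = {t0, t3, t4, t5, t6, t7}, keep only states in Sat with every successor in Z. Z1 = {t0, t4, t5, t6}; Z2 = {t0, t6}; fixed.
Sat(AG ¬r) = {t0, t6}
t6 ∈ Sat(AG ¬r) = {t0, t6}, so the formula holds at t6.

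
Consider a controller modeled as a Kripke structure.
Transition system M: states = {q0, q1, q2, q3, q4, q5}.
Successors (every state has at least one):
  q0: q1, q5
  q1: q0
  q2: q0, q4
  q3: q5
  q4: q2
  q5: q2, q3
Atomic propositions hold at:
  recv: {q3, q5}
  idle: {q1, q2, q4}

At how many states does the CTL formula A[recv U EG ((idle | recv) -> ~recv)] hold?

4

Sat(idle | recv) = {q1, q2, q3, q4, q5}
Sat(~recv) = {q0, q1, q2, q4}
Sat((idle | recv) -> ~recv) = {q0, q1, q2, q4}
EG ((idle | recv) -> ~recv): greatest fixpoint, start Z0 = {q0, q1, q2, q4}, keep only states in Sat with some successor in Z. Already a fixed point.
Sat(EG ((idle | recv) -> ~recv)) = {q0, q1, q2, q4}
A[recv U EG ((idle | recv) -> ~recv)]: least fixpoint, start Z0 = Sat(EG ((idle | recv) -> ~recv)) = {q0, q1, q2, q4}, add states in Sat(recv) with every successor in Z. Already a fixed point.
Sat(A[recv U EG ((idle | recv) -> ~recv)]) = {q0, q1, q2, q4}
|Sat(A[recv U EG ((idle | recv) -> ~recv)])| = |{q0, q1, q2, q4}| = 4.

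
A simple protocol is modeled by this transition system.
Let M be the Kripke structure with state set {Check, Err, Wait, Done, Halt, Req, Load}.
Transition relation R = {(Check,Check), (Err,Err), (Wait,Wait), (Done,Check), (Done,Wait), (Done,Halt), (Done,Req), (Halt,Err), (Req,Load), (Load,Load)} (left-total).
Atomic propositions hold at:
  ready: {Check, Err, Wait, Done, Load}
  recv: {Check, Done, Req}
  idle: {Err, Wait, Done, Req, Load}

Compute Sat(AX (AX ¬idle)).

{Check}

Sat(¬idle) = {Check, Halt}
Sat(AX ¬idle) = {s : every successor in {Check, Halt}} = {Check}
Sat(AX (AX ¬idle)) = {s : every successor in {Check}} = {Check}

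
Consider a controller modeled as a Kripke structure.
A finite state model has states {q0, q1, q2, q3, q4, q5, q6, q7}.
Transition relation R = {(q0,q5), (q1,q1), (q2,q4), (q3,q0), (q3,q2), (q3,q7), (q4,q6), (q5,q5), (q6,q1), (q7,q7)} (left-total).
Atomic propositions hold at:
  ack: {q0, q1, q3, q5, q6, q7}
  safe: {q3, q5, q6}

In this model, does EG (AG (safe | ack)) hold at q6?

Yes

Sat(safe | ack) = {q0, q1, q3, q5, q6, q7}
AG (safe | ack): greatest fixpoint, start Z0 = {q0, q1, q3, q5, q6, q7}, keep only states in Sat with every successor in Z. Z1 = {q0, q1, q5, q6, q7}; fixed.
Sat(AG (safe | ack)) = {q0, q1, q5, q6, q7}
EG (AG (safe | ack)): greatest fixpoint, start Z0 = {q0, q1, q5, q6, q7}, keep only states in Sat with some successor in Z. Already a fixed point.
Sat(EG (AG (safe | ack))) = {q0, q1, q5, q6, q7}
q6 ∈ Sat(EG (AG (safe | ack))) = {q0, q1, q5, q6, q7}, so the formula holds at q6.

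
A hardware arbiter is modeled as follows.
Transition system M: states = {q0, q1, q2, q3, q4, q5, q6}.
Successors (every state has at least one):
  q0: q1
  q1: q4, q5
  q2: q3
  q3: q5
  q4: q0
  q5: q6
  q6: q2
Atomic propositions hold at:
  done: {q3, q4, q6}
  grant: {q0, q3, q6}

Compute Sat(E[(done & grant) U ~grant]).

Sat(done & grant) = {q3, q6}
Sat(~grant) = {q1, q2, q4, q5}
E[(done & grant) U ~grant]: least fixpoint, start Z0 = Sat(~grant) = {q1, q2, q4, q5}, add states in Sat(done & grant) with some successor in Z. Z1 = {q1, q2, q3, q4, q5, q6}; fixed.
Sat(E[(done & grant) U ~grant]) = {q1, q2, q3, q4, q5, q6}

{q1, q2, q3, q4, q5, q6}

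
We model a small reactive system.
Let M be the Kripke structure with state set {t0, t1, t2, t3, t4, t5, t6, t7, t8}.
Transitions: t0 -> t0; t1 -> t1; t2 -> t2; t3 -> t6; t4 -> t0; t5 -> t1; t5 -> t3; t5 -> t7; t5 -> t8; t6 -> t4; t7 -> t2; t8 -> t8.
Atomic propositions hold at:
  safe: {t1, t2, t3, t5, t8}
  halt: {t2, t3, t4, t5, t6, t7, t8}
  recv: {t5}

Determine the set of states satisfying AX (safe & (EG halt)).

{t2, t7, t8}

EG halt: greatest fixpoint, start Z0 = {t2, t3, t4, t5, t6, t7, t8}, keep only states in Sat with some successor in Z. Z1 = {t2, t3, t5, t6, t7, t8}; Z2 = {t2, t3, t5, t7, t8}; Z3 = {t2, t5, t7, t8}; fixed.
Sat(EG halt) = {t2, t5, t7, t8}
Sat(safe & (EG halt)) = {t2, t5, t8}
Sat(AX (safe & (EG halt))) = {s : every successor in {t2, t5, t8}} = {t2, t7, t8}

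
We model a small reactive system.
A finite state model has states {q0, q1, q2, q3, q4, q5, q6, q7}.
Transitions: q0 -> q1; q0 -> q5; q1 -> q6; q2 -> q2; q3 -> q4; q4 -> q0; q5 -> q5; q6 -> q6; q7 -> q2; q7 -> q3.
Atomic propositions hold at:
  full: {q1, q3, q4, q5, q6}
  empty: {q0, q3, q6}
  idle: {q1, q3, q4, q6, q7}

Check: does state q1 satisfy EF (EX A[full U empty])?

Yes

A[full U empty]: least fixpoint, start Z0 = Sat(empty) = {q0, q3, q6}, add states in Sat(full) with every successor in Z. Z1 = {q0, q1, q3, q4, q6}; fixed.
Sat(A[full U empty]) = {q0, q1, q3, q4, q6}
Sat(EX A[full U empty]) = {s : some successor in {q0, q1, q3, q4, q6}} = {q0, q1, q3, q4, q6, q7}
EF (EX A[full U empty]): least fixpoint, start Z0 = {q0, q1, q3, q4, q6, q7}, add states with some successor in Z. Already a fixed point.
Sat(EF (EX A[full U empty])) = {q0, q1, q3, q4, q6, q7}
q1 ∈ Sat(EF (EX A[full U empty])) = {q0, q1, q3, q4, q6, q7}, so the formula holds at q1.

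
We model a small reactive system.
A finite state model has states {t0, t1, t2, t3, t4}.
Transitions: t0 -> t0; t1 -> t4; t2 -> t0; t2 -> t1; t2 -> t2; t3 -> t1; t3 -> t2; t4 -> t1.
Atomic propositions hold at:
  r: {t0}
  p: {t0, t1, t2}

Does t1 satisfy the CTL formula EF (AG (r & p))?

No

Sat(r & p) = {t0}
AG (r & p): greatest fixpoint, start Z0 = {t0}, keep only states in Sat with every successor in Z. Already a fixed point.
Sat(AG (r & p)) = {t0}
EF (AG (r & p)): least fixpoint, start Z0 = {t0}, add states with some successor in Z. Z1 = {t0, t2}; Z2 = {t0, t2, t3}; fixed.
Sat(EF (AG (r & p))) = {t0, t2, t3}
t1 ∉ Sat(EF (AG (r & p))) = {t0, t2, t3}, so the formula does not hold at t1.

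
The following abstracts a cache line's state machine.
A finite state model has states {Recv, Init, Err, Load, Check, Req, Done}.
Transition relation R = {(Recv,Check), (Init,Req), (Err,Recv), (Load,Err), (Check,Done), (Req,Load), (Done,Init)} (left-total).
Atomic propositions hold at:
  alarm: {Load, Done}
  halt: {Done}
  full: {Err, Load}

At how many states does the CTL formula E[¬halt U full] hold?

4

Sat(¬halt) = {Recv, Init, Err, Load, Check, Req}
E[¬halt U full]: least fixpoint, start Z0 = Sat(full) = {Err, Load}, add states in Sat(¬halt) with some successor in Z. Z1 = {Err, Load, Req}; Z2 = {Init, Err, Load, Req}; fixed.
Sat(E[¬halt U full]) = {Init, Err, Load, Req}
|Sat(E[¬halt U full])| = |{Init, Err, Load, Req}| = 4.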